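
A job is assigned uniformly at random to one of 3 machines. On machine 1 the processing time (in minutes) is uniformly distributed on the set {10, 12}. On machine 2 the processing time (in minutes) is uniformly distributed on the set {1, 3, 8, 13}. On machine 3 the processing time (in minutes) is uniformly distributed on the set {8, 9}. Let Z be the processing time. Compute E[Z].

E[Z | machine 1] = (10+12)/2 = 11.
E[Z | machine 2] = (1+3+8+13)/4 = 25/4.
E[Z | machine 3] = (8+9)/2 = 17/2.
By the law of total expectation,
E[Z] = (1/3)·(11) + (1/3)·(25/4) + (1/3)·(17/2) = 103/12.

103/12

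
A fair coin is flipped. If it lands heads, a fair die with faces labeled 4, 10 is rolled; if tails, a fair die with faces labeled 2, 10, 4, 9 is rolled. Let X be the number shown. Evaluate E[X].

53/8

E[X | heads] = (4+10)/2 = 7.
E[X | tails] = (2+10+4+9)/4 = 25/4.
E[X] = (1/2)·(7) + (1/2)·(25/4) = 53/8.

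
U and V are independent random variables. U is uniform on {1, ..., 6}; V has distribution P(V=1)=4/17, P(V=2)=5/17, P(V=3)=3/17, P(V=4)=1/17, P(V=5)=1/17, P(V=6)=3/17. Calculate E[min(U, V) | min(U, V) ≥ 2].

188/65

P(min(U, V) ≥ 2) = 65/102.
Summing min(U,V)·P(x,y) over outcomes with min(U, V) ≥ 2 gives 94/51.
E[min(U, V) | min(U, V) ≥ 2] = (94/51) / (65/102) = 188/65.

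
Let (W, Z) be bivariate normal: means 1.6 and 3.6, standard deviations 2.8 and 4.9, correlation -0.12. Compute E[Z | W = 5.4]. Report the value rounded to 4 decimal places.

For a bivariate normal, E[Z | W=x] = μ_Z + ρ·(σ_Z/σ_W)·(x − μ_W).
E[Z | W=5.4] = 3.6 + (-0.12)·(4.9/2.8)·(5.4 − (1.6)) = 3.6 + (-0.21)·(3.8) = 2.8020.

2.8020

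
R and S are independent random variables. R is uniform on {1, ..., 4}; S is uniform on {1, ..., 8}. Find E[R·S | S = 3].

15/2

Outcomes with S = 3: (1,3), (2,3), (3,3), (4,3), each with probability 1/32.
E[R·S | S = 3] = (3 + 6 + 9 + 12) / 4 = 15/2.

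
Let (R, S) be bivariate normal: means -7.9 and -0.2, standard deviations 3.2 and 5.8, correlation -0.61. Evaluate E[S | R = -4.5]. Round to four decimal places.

-3.9591

E[S | R=x] = μ_S + ρ(σ_S/σ_R)(x − μ_R) for jointly normal variables.
E[S | R=-4.5] = -0.2 + (-0.61)·(5.8/3.2)·(-4.5 − (-7.9)) = -0.2 + (-1.10563)·(3.4) = -3.9591.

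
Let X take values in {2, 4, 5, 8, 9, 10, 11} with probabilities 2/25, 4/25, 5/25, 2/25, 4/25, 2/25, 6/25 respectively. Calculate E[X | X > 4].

163/19

P(X > 4) = 19/25.
Σ over the event: 5·1/5 + 8·2/25 + 9·4/25 + 10·2/25 + 11·6/25 = 163/25.
E[X | X > 4] = (163/25) / (19/25) = 163/19.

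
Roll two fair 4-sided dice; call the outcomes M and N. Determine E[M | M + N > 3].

P(M + N > 3) = 13/16.
Summing M·P(x,y) over outcomes with M + N > 3 gives 9/4.
E[M | M + N > 3] = (9/4) / (13/16) = 36/13.

36/13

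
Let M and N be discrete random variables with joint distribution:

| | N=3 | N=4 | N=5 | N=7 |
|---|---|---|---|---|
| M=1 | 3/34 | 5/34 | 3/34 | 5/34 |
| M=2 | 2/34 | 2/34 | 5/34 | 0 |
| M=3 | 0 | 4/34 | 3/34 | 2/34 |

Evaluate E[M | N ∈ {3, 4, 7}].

39/23

P(N ∈ {3, 4, 7}) = 23/34.
Summing M·P(M=x,N=y) over the conditioning event gives 39/34.
E[M | N ∈ {3, 4, 7}] = (39/34) / (23/34) = 39/23.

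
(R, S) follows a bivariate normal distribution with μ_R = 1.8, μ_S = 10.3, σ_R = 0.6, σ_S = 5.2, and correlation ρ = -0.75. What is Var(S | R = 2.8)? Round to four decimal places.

11.8300

For a bivariate normal, Var(S | R=x) = σ_S²(1 − ρ²).
Var(S | R=2.8) = (5.2)²·(1 − (-0.75)²) = 27.04·0.4375 = 11.8300.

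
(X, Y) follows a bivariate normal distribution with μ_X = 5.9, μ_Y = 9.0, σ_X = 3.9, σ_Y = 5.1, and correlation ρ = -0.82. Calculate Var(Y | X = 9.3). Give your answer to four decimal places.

8.5209

For a bivariate normal, Var(Y | X=x) = σ_Y²(1 − ρ²).
Var(Y | X=9.3) = (5.1)²·(1 − (-0.82)²) = 26.01·0.3276 = 8.5209.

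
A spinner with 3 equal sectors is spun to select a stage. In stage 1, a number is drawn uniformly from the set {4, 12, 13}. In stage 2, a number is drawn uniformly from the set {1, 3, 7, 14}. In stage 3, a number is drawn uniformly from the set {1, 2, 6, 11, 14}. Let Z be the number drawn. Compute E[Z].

1363/180

E[Z | stage 1] = (4+12+13)/3 = 29/3.
E[Z | stage 2] = (1+3+7+14)/4 = 25/4.
E[Z | stage 3] = (1+2+6+11+14)/5 = 34/5.
By the law of total expectation,
E[Z] = (1/3)·(29/3) + (1/3)·(25/4) + (1/3)·(34/5) = 1363/180.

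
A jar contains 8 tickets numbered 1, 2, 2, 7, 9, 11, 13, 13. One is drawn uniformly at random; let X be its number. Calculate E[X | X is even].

P(X is even) = 1/4.
Σ over the event: 2·1/4 = 1/2.
E[X | X is even] = (1/2) / (1/4) = 2.

2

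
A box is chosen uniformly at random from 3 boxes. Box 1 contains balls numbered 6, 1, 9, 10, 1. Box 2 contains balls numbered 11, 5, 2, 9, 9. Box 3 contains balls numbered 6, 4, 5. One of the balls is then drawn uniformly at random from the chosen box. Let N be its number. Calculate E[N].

88/15

E[N | box 1] = (6+1+9+10+1)/5 = 27/5.
E[N | box 2] = (11+5+2+9+9)/5 = 36/5.
E[N | box 3] = (6+4+5)/3 = 5.
By the law of total expectation,
E[N] = (1/3)·(27/5) + (1/3)·(36/5) + (1/3)·(5) = 88/15.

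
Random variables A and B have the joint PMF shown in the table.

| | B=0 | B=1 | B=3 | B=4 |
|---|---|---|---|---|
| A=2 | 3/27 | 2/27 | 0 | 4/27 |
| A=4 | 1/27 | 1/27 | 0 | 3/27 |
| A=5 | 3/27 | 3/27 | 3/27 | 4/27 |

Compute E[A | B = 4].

P(B = 4) = 11/27.
Σ A·P over the event = 2·(4/27) + 4·(3/27) + 5·(4/27) = 40/27.
E[A | B = 4] = (40/27) / (11/27) = 40/11.

40/11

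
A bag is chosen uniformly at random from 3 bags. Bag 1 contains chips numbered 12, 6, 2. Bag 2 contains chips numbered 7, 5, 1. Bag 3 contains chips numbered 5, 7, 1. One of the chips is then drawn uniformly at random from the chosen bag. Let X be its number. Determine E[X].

46/9

E[X | bag 1] = (12+6+2)/3 = 20/3.
E[X | bag 2] = (7+5+1)/3 = 13/3.
E[X | bag 3] = (5+7+1)/3 = 13/3.
By the law of total expectation,
E[X] = (1/3)·(20/3) + (1/3)·(13/3) + (1/3)·(13/3) = 46/9.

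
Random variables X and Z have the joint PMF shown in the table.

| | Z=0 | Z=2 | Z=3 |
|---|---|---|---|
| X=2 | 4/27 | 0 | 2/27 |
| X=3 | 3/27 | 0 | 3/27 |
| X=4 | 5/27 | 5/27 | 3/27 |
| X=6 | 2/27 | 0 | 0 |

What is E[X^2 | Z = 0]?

195/14

P(Z = 0) = 14/27.
Σ X^2·P over the event = 4·(4/27) + 9·(3/27) + 16·(5/27) + 36·(2/27) = 65/9.
E[X^2 | Z = 0] = (65/9) / (14/27) = 195/14.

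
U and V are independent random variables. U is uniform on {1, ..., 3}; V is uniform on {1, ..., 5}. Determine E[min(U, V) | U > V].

Outcomes with U > V: (2,1), (3,1), (3,2), each with probability 1/15.
E[min(U, V) | U > V] = (1 + 1 + 2) / 3 = 4/3.

4/3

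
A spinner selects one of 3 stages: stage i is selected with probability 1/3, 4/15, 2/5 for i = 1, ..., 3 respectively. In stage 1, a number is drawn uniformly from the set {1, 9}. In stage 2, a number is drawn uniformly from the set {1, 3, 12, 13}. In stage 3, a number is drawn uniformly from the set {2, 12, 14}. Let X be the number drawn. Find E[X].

E[X | stage 1] = (1+9)/2 = 5.
E[X | stage 2] = (1+3+12+13)/4 = 29/4.
E[X | stage 3] = (2+12+14)/3 = 28/3.
E[X] = (1/3)·(5) + (4/15)·(29/4) + (2/5)·(28/3) = 22/3.

22/3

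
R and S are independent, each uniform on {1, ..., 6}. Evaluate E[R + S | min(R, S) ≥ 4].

10

Outcomes with min(R, S) ≥ 4: (4,4), (4,5), (4,6), (5,4), (5,5), (5,6), (6,4), (6,5), (6,6), each with probability 1/36.
E[R + S | min(R, S) ≥ 4] = (8 + 9 + 10 + 9 + 10 + 11 + 10 + 11 + 12) / 9 = 10.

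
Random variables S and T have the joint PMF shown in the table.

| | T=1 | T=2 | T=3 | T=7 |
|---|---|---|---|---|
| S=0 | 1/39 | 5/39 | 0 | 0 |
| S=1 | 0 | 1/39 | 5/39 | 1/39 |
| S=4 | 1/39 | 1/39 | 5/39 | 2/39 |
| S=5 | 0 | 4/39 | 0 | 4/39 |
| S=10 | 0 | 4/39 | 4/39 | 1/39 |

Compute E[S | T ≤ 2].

69/17

P(T ≤ 2) = 17/39.
Σ S·P over the event = 0·(1/39) + 0·(5/39) + 1·(1/39) + 4·(1/39) + 4·(1/39) + 5·(4/39) + 10·(4/39) = 23/13.
E[S | T ≤ 2] = (23/13) / (17/39) = 69/17.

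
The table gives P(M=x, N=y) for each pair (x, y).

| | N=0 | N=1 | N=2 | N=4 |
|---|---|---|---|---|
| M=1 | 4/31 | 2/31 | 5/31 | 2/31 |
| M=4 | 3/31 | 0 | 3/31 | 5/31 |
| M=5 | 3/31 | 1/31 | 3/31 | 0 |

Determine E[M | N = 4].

22/7

P(N = 4) = 7/31.
Σ M·P over the event = 1·(2/31) + 4·(5/31) = 22/31.
E[M | N = 4] = (22/31) / (7/31) = 22/7.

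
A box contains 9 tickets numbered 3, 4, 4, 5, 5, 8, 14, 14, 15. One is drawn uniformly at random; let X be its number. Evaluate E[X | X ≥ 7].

P(X ≥ 7) = 4/9.
Σ over the event: 8·1/9 + 14·2/9 + 15·1/9 = 17/3.
E[X | X ≥ 7] = (17/3) / (4/9) = 51/4.

51/4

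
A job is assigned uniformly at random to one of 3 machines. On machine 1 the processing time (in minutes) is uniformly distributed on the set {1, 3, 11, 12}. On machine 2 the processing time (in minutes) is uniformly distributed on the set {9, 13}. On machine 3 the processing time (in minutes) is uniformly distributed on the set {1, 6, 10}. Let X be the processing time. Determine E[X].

E[X | machine 1] = (1+3+11+12)/4 = 27/4.
E[X | machine 2] = (9+13)/2 = 11.
E[X | machine 3] = (1+6+10)/3 = 17/3.
By the law of total expectation,
E[X] = (1/3)·(27/4) + (1/3)·(11) + (1/3)·(17/3) = 281/36.

281/36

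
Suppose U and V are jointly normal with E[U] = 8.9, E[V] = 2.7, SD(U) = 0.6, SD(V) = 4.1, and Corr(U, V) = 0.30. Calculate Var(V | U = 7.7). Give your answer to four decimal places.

The conditional variance in a bivariate normal is σ_V²(1 − ρ²), independent of x.
Var(V | U=7.7) = (4.1)²·(1 − (0.30)²) = 16.81·0.91 = 15.2971.

15.2971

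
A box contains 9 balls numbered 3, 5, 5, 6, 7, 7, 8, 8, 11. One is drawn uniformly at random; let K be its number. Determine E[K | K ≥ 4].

P(K ≥ 4) = 8/9.
Σ over the event: 5·2/9 + 6·1/9 + 7·2/9 + 8·2/9 + 11·1/9 = 19/3.
E[K | K ≥ 4] = (19/3) / (8/9) = 57/8.

57/8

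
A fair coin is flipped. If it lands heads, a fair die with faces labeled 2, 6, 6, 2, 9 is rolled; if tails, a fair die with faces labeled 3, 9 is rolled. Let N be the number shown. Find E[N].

11/2

E[N | heads] = (2+6+6+2+9)/5 = 5.
E[N | tails] = (3+9)/2 = 6.
By the law of total expectation,
E[N] = (1/2)·(5) + (1/2)·(6) = 11/2.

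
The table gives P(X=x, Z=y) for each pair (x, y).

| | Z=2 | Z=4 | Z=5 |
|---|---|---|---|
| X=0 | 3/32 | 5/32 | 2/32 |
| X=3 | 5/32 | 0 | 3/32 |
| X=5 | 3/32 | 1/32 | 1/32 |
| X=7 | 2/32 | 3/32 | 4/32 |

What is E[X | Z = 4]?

P(Z = 4) = 9/32.
Σ X·P over the event = 0·(5/32) + 5·(1/32) + 7·(3/32) = 13/16.
E[X | Z = 4] = (13/16) / (9/32) = 26/9.

26/9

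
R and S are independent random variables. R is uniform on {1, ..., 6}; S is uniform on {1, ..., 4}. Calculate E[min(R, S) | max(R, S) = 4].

16/7

Outcomes with max(R, S) = 4: (1,4), (2,4), (3,4), (4,1), (4,2), (4,3), (4,4), each with probability 1/24.
E[min(R, S) | max(R, S) = 4] = (1 + 2 + 3 + 1 + 2 + 3 + 4) / 7 = 16/7.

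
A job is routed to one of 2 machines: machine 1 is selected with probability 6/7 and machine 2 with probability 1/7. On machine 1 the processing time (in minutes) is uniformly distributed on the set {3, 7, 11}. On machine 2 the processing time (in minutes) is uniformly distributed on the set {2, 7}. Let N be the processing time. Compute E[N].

93/14

E[N | machine 1] = (3+7+11)/3 = 7.
E[N | machine 2] = (2+7)/2 = 9/2.
By the law of total expectation,
E[N] = (6/7)·(7) + (1/7)·(9/2) = 93/14.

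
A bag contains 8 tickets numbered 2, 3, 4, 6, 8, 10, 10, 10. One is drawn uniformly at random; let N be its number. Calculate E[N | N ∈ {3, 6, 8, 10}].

47/6

P(N ∈ {3, 6, 8, 10}) = 3/4.
Σ over the event: 3·1/8 + 6·1/8 + 8·1/8 + 10·3/8 = 47/8.
E[N | N ∈ {3, 6, 8, 10}] = (47/8) / (3/4) = 47/6.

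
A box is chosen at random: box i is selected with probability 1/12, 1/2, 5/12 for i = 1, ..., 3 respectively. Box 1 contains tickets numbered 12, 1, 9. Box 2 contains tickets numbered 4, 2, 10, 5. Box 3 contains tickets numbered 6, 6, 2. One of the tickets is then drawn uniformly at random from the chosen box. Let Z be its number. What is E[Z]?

E[Z | box 1] = (12+1+9)/3 = 22/3.
E[Z | box 2] = (4+2+10+5)/4 = 21/4.
E[Z | box 3] = (6+6+2)/3 = 14/3.
E[Z] = (1/12)·(22/3) + (1/2)·(21/4) + (5/12)·(14/3) = 373/72.

373/72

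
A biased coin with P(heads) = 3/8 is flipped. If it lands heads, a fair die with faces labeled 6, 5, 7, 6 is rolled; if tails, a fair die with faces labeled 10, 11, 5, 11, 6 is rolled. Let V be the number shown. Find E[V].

E[V | heads] = (6+5+7+6)/4 = 6.
E[V | tails] = (10+11+5+11+6)/5 = 43/5.
By the law of total expectation,
E[V] = (3/8)·(6) + (5/8)·(43/5) = 61/8.

61/8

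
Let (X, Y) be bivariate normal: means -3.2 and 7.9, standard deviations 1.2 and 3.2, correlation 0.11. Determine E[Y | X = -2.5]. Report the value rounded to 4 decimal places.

For a bivariate normal, E[Y | X=x] = μ_Y + ρ·(σ_Y/σ_X)·(x − μ_X).
E[Y | X=-2.5] = 7.9 + (0.11)·(3.2/1.2)·(-2.5 − (-3.2)) = 7.9 + (0.29333)·(0.7) = 8.1053.

8.1053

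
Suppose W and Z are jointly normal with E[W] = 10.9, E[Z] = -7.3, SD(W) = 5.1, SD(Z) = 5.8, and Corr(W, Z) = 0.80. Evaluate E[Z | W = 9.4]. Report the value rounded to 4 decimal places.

-8.6647

For a bivariate normal, E[Z | W=x] = μ_Z + ρ·(σ_Z/σ_W)·(x − μ_W).
E[Z | W=9.4] = -7.3 + (0.80)·(5.8/5.1)·(9.4 − (10.9)) = -7.3 + (0.9098)·(-1.5) = -8.6647.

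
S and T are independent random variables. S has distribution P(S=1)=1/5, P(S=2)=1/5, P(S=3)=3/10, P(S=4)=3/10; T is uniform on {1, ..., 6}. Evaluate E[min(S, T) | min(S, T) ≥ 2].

113/40

P(min(S, T) ≥ 2) = 2/3.
Summing min(S,T)·P(x,y) over outcomes with min(S, T) ≥ 2 gives 113/60.
E[min(S, T) | min(S, T) ≥ 2] = (113/60) / (2/3) = 113/40.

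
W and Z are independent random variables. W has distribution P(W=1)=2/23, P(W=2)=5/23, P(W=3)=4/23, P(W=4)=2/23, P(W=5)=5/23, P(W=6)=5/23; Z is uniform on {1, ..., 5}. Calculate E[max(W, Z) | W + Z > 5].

206/41

P(W + Z > 5) = 82/115.
Summing max(W,Z)·P(x,y) over outcomes with W + Z > 5 gives 412/115.
E[max(W, Z) | W + Z > 5] = (412/115) / (82/115) = 206/41.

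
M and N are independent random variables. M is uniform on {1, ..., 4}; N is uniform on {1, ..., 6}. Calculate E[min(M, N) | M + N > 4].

43/18

P(M + N > 4) = 3/4.
Summing min(M,N)·P(x,y) over outcomes with M + N > 4 gives 43/24.
E[min(M, N) | M + N > 4] = (43/24) / (3/4) = 43/18.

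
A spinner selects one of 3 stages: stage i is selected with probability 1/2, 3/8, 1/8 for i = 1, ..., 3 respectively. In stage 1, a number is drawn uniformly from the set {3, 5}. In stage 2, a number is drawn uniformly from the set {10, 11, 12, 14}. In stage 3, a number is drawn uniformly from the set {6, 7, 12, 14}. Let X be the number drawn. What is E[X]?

61/8

E[X | stage 1] = (3+5)/2 = 4.
E[X | stage 2] = (10+11+12+14)/4 = 47/4.
E[X | stage 3] = (6+7+12+14)/4 = 39/4.
By the law of total expectation,
E[X] = (1/2)·(4) + (3/8)·(47/4) + (1/8)·(39/4) = 61/8.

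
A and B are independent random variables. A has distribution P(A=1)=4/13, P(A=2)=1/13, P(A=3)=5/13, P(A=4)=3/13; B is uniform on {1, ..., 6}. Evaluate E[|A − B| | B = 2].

15/13

P(B = 2) = 1/6.
Summing |A−B|·P(x,y) over outcomes with B = 2 gives 5/26.
E[|A − B| | B = 2] = (5/26) / (1/6) = 15/13.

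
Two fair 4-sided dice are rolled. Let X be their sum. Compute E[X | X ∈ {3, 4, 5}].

P(X ∈ {3, 4, 5}) = 9/16.
Σ over the event: 3·1/8 + 4·3/16 + 5·1/4 = 19/8.
E[X | X ∈ {3, 4, 5}] = (19/8) / (9/16) = 38/9.

38/9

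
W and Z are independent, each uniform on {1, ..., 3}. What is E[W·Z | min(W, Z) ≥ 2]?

25/4

Outcomes with min(W, Z) ≥ 2: (2,2), (2,3), (3,2), (3,3), each with probability 1/9.
E[W·Z | min(W, Z) ≥ 2] = (4 + 6 + 6 + 9) / 4 = 25/4.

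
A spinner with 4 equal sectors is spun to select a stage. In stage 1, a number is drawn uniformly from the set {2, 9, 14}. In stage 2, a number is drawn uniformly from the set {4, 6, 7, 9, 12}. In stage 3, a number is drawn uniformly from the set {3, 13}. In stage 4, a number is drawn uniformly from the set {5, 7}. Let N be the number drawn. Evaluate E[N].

E[N | stage 1] = (2+9+14)/3 = 25/3.
E[N | stage 2] = (4+6+7+9+12)/5 = 38/5.
E[N | stage 3] = (3+13)/2 = 8.
E[N | stage 4] = (5+7)/2 = 6.
By the law of total expectation,
E[N] = (1/4)·(25/3) + (1/4)·(38/5) + (1/4)·(8) + (1/4)·(6) = 449/60.

449/60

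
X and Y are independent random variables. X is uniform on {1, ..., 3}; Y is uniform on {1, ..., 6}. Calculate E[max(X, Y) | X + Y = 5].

Outcomes with X + Y = 5: (1,4), (2,3), (3,2), each with probability 1/18.
E[max(X, Y) | X + Y = 5] = (4 + 3 + 3) / 3 = 10/3.

10/3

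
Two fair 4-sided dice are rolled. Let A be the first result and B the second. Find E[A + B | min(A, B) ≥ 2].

Outcomes with min(A, B) ≥ 2: (2,2), (2,3), (2,4), (3,2), (3,3), (3,4), (4,2), (4,3), (4,4), each with probability 1/16.
E[A + B | min(A, B) ≥ 2] = (4 + 5 + 6 + 5 + 6 + 7 + 6 + 7 + 8) / 9 = 6.

6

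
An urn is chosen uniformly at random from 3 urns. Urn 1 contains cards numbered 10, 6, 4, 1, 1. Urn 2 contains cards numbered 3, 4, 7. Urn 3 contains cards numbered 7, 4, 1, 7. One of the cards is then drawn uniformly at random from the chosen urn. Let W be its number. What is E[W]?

E[W | urn 1] = (10+6+4+1+1)/5 = 22/5.
E[W | urn 2] = (3+4+7)/3 = 14/3.
E[W | urn 3] = (7+4+1+7)/4 = 19/4.
E[W] = (1/3)·(22/5) + (1/3)·(14/3) + (1/3)·(19/4) = 829/180.

829/180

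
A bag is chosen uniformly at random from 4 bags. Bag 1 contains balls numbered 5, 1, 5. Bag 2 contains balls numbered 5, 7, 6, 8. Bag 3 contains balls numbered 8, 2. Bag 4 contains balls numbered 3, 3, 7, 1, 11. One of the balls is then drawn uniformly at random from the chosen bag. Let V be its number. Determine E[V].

121/24

E[V | bag 1] = (5+1+5)/3 = 11/3.
E[V | bag 2] = (5+7+6+8)/4 = 13/2.
E[V | bag 3] = (8+2)/2 = 5.
E[V | bag 4] = (3+3+7+1+11)/5 = 5.
E[V] = (1/4)·(11/3) + (1/4)·(13/2) + (1/4)·(5) + (1/4)·(5) = 121/24.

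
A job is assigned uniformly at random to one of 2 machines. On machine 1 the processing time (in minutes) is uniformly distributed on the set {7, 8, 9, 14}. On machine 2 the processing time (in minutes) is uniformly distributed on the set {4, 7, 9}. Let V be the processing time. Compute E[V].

E[V | machine 1] = (7+8+9+14)/4 = 19/2.
E[V | machine 2] = (4+7+9)/3 = 20/3.
E[V] = (1/2)·(19/2) + (1/2)·(20/3) = 97/12.

97/12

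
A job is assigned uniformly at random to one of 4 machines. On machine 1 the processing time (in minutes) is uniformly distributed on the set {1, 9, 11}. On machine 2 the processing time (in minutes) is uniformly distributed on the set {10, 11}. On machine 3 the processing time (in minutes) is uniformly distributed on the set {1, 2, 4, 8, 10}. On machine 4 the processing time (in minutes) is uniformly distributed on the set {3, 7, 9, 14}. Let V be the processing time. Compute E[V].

E[V | machine 1] = (1+9+11)/3 = 7.
E[V | machine 2] = (10+11)/2 = 21/2.
E[V | machine 3] = (1+2+4+8+10)/5 = 5.
E[V | machine 4] = (3+7+9+14)/4 = 33/4.
By the law of total expectation,
E[V] = (1/4)·(7) + (1/4)·(21/2) + (1/4)·(5) + (1/4)·(33/4) = 123/16.

123/16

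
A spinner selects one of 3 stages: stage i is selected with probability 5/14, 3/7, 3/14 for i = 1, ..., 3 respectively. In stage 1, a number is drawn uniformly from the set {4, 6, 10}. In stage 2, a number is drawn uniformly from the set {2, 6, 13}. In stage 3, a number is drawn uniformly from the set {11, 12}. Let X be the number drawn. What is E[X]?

659/84

E[X | stage 1] = (4+6+10)/3 = 20/3.
E[X | stage 2] = (2+6+13)/3 = 7.
E[X | stage 3] = (11+12)/2 = 23/2.
E[X] = (5/14)·(20/3) + (3/7)·(7) + (3/14)·(23/2) = 659/84.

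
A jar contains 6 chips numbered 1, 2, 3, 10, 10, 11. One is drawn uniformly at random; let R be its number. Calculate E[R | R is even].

P(R is even) = 1/2.
Σ over the event: 2·1/6 + 10·1/3 = 11/3.
E[R | R is even] = (11/3) / (1/2) = 22/3.

22/3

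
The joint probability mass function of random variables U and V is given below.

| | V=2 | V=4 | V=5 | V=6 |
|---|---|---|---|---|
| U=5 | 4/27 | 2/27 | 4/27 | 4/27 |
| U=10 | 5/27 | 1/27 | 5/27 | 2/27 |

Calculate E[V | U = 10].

P(U = 10) = 13/27.
Σ V·P over the event = 2·(5/27) + 4·(1/27) + 5·(5/27) + 6·(2/27) = 17/9.
E[V | U = 10] = (17/9) / (13/27) = 51/13.

51/13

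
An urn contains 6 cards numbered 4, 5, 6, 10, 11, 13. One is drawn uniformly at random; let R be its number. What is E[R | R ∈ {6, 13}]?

P(R ∈ {6, 13}) = 1/3.
Σ over the event: 6·1/6 + 13·1/6 = 19/6.
E[R | R ∈ {6, 13}] = (19/6) / (1/3) = 19/2.

19/2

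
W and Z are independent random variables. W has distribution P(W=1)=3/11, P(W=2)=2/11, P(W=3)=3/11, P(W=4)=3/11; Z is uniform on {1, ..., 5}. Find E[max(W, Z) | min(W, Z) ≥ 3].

P(min(W, Z) ≥ 3) = 18/55.
Summing max(W,Z)·P(x,y) over outcomes with min(W, Z) ≥ 3 gives 15/11.
E[max(W, Z) | min(W, Z) ≥ 3] = (15/11) / (18/55) = 25/6.

25/6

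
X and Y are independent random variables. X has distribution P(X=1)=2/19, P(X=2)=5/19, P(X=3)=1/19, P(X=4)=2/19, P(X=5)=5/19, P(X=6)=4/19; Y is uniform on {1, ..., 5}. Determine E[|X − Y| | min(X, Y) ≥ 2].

28/17

P(min(X, Y) ≥ 2) = 68/95.
Summing |X−Y|·P(x,y) over outcomes with min(X, Y) ≥ 2 gives 112/95.
E[|X − Y| | min(X, Y) ≥ 2] = (112/95) / (68/95) = 28/17.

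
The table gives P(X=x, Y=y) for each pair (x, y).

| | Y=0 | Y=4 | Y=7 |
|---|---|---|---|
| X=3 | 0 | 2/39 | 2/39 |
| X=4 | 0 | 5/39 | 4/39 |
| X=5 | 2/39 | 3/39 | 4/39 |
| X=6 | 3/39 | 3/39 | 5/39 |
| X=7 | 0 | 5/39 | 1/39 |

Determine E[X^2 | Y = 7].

411/16

P(Y = 7) = 16/39.
Summing X^2·P(X=x,Y=y) over the conditioning event gives 137/13.
E[X^2 | Y = 7] = (137/13) / (16/39) = 411/16.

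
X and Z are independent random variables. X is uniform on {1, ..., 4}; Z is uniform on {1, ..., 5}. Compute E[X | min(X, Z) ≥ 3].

Outcomes with min(X, Z) ≥ 3: (3,3), (3,4), (3,5), (4,3), (4,4), (4,5), each with probability 1/20.
E[X | min(X, Z) ≥ 3] = (3 + 3 + 3 + 4 + 4 + 4) / 6 = 7/2.

7/2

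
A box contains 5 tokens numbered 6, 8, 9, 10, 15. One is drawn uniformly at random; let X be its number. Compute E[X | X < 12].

P(X < 12) = 4/5.
Σ over the event: 6·1/5 + 8·1/5 + 9·1/5 + 10·1/5 = 33/5.
E[X | X < 12] = (33/5) / (4/5) = 33/4.

33/4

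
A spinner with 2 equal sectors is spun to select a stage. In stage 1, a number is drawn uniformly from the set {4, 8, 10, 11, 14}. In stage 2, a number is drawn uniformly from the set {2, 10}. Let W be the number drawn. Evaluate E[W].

77/10

E[W | stage 1] = (4+8+10+11+14)/5 = 47/5.
E[W | stage 2] = (2+10)/2 = 6.
By the law of total expectation,
E[W] = (1/2)·(47/5) + (1/2)·(6) = 77/10.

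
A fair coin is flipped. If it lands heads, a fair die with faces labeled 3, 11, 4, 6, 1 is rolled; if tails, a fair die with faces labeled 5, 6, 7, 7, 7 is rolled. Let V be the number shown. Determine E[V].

E[V | heads] = (3+11+4+6+1)/5 = 5.
E[V | tails] = (5+6+7+7+7)/5 = 32/5.
E[V] = (1/2)·(5) + (1/2)·(32/5) = 57/10.

57/10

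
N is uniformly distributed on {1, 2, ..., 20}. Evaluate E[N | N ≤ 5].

Given N ≤ 5, N is equally likely to be any of {1, 2, 3, 4, 5}.
E[N | N ≤ 5] = (1 + 2 + 3 + 4 + 5) / 5 = 3.

3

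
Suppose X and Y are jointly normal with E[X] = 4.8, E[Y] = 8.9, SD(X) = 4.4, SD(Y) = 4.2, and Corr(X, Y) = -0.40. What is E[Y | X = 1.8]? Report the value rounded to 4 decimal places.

The regression of Y on X has slope ρ·σ_Y/σ_X and passes through (μ_X, μ_Y).
E[Y | X=1.8] = 8.9 + (-0.40)·(4.2/4.4)·(1.8 − (4.8)) = 8.9 + (-0.38182)·(-3) = 10.0455.

10.0455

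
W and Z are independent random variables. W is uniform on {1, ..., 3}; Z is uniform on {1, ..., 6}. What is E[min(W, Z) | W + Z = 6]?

2

P(W + Z = 6) = 1/6.
Summing min(W,Z)·P(x,y) over outcomes with W + Z = 6 gives 1/3.
E[min(W, Z) | W + Z = 6] = (1/3) / (1/6) = 2.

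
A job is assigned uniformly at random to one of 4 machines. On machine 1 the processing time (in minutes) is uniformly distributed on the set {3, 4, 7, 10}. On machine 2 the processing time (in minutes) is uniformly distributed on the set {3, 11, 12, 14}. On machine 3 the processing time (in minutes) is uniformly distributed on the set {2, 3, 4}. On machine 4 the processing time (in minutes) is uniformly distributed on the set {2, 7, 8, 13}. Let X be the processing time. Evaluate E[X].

53/8

E[X | machine 1] = (3+4+7+10)/4 = 6.
E[X | machine 2] = (3+11+12+14)/4 = 10.
E[X | machine 3] = (2+3+4)/3 = 3.
E[X | machine 4] = (2+7+8+13)/4 = 15/2.
By the law of total expectation,
E[X] = (1/4)·(6) + (1/4)·(10) + (1/4)·(3) + (1/4)·(15/2) = 53/8.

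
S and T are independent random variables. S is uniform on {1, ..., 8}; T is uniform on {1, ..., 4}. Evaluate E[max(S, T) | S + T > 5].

P(S + T > 5) = 11/16.
Summing max(S,T)·P(x,y) over outcomes with S + T > 5 gives 127/32.
E[max(S, T) | S + T > 5] = (127/32) / (11/16) = 127/22.

127/22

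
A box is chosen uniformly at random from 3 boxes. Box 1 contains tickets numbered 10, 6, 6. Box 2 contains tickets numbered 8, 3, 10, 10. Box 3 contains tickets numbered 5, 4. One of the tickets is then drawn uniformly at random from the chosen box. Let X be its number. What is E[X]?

235/36

E[X | box 1] = (10+6+6)/3 = 22/3.
E[X | box 2] = (8+3+10+10)/4 = 31/4.
E[X | box 3] = (5+4)/2 = 9/2.
E[X] = (1/3)·(22/3) + (1/3)·(31/4) + (1/3)·(9/2) = 235/36.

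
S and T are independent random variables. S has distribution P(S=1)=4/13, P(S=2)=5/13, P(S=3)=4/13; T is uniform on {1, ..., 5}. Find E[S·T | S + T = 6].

96/13

P(S + T = 6) = 1/5.
Summing ST·P(x,y) over outcomes with S + T = 6 gives 96/65.
E[S·T | S + T = 6] = (96/65) / (1/5) = 96/13.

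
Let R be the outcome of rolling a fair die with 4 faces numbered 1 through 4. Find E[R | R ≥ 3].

Given R ≥ 3, R is equally likely to be any of {3, 4}.
E[R | R ≥ 3] = (3 + 4) / 2 = 7/2.

7/2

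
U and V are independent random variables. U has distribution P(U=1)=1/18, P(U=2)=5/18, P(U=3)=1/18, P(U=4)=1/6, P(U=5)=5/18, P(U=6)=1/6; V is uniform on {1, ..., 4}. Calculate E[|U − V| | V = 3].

29/18

P(V = 3) = 1/4.
Summing |U−V|·P(x,y) over outcomes with V = 3 gives 29/72.
E[|U − V| | V = 3] = (29/72) / (1/4) = 29/18.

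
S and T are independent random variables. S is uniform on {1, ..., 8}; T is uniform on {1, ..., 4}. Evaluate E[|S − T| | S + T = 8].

P(S + T = 8) = 1/8.
Summing |S−T|·P(x,y) over outcomes with S + T = 8 gives 3/8.
E[|S − T| | S + T = 8] = (3/8) / (1/8) = 3.

3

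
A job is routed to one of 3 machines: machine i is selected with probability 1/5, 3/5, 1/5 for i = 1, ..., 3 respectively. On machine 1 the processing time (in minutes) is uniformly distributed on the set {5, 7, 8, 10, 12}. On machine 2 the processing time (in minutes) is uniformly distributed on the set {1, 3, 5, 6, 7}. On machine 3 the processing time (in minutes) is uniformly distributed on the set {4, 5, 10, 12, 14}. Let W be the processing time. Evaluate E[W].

153/25

E[W | machine 1] = (5+7+8+10+12)/5 = 42/5.
E[W | machine 2] = (1+3+5+6+7)/5 = 22/5.
E[W | machine 3] = (4+5+10+12+14)/5 = 9.
E[W] = (1/5)·(42/5) + (3/5)·(22/5) + (1/5)·(9) = 153/25.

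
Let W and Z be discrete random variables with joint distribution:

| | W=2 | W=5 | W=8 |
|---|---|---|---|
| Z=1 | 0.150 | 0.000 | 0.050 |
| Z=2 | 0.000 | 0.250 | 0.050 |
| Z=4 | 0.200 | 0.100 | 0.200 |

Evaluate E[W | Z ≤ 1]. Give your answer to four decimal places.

3.5000

P(Z ≤ 1) = 0.200.
Σ W·P over the event = 2·(0.150) + 8·(0.050) = 0.700.
E[W | Z ≤ 1] = (0.700) / (0.200) = 3.5000.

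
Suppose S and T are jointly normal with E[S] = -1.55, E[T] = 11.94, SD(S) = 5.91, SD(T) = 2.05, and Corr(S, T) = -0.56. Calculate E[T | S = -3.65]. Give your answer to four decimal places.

E[T | S=x] = μ_T + ρ(σ_T/σ_S)(x − μ_S) for jointly normal variables.
E[T | S=-3.65] = 11.94 + (-0.56)·(2.05/5.91)·(-3.65 − (-1.55)) = 11.94 + (-0.19425)·(-2.1) = 12.3479.

12.3479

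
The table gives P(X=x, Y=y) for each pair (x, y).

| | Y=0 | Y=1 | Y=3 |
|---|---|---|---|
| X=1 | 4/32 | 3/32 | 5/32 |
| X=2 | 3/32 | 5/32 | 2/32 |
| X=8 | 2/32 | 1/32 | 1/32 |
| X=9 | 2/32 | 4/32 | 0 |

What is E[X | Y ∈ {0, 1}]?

101/24

P(Y ∈ {0, 1}) = 3/4.
Σ X·P over the event = 1·(4/32) + 1·(3/32) + 2·(3/32) + 2·(5/32) + 8·(2/32) + 8·(1/32) + 9·(2/32) + 9·(4/32) = 101/32.
E[X | Y ∈ {0, 1}] = (101/32) / (3/4) = 101/24.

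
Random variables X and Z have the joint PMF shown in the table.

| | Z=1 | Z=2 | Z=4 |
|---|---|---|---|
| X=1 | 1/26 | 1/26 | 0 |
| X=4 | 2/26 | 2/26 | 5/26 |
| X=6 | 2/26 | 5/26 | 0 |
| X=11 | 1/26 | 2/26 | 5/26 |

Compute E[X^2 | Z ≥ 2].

P(Z ≥ 2) = 10/13.
Σ X^2·P over the event = 1·(1/26) + 16·(2/26) + 16·(5/26) + 36·(5/26) + 121·(2/26) + 121·(5/26) = 570/13.
E[X^2 | Z ≥ 2] = (570/13) / (10/13) = 57.

57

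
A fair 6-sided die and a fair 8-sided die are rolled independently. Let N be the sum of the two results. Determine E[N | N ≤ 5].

P(N ≤ 5) = 5/24.
Σ over the event: 2·1/48 + 3·1/24 + 4·1/16 + 5·1/12 = 5/6.
E[N | N ≤ 5] = (5/6) / (5/24) = 4.

4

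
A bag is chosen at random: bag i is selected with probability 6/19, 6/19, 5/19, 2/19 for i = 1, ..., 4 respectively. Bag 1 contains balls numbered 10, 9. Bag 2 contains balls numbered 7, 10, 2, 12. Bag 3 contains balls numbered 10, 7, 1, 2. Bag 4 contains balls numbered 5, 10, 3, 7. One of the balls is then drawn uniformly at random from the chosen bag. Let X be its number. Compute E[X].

141/19

E[X | bag 1] = (10+9)/2 = 19/2.
E[X | bag 2] = (7+10+2+12)/4 = 31/4.
E[X | bag 3] = (10+7+1+2)/4 = 5.
E[X | bag 4] = (5+10+3+7)/4 = 25/4.
By the law of total expectation,
E[X] = (6/19)·(19/2) + (6/19)·(31/4) + (5/19)·(5) + (2/19)·(25/4) = 141/19.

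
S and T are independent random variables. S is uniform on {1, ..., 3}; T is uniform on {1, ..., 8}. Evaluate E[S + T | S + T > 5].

121/15

P(S + T > 5) = 5/8.
Summing (S+T)·P(x,y) over outcomes with S + T > 5 gives 121/24.
E[S + T | S + T > 5] = (121/24) / (5/8) = 121/15.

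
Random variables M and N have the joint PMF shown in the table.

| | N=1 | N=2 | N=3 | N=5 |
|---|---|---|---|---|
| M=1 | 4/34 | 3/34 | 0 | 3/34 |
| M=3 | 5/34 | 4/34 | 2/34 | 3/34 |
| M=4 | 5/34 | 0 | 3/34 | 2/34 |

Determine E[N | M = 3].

P(M = 3) = 7/17.
Summing N·P(M=x,N=y) over the conditioning event gives 1.
E[N | M = 3] = (1) / (7/17) = 17/7.

17/7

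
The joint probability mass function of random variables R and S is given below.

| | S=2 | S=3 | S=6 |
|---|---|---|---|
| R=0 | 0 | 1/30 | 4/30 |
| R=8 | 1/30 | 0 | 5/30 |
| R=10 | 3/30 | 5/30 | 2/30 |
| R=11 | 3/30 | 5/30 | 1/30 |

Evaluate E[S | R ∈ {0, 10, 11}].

29/8

P(R ∈ {0, 10, 11}) = 4/5.
Summing S·P(R=x,S=y) over the conditioning event gives 29/10.
E[S | R ∈ {0, 10, 11}] = (29/10) / (4/5) = 29/8.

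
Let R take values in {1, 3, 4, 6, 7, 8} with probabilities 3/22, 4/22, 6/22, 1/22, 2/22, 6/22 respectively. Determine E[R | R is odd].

29/9

P(R is odd) = 9/22.
Σ over the event: 1·3/22 + 3·2/11 + 7·1/11 = 29/22.
E[R | R is odd] = (29/22) / (9/22) = 29/9.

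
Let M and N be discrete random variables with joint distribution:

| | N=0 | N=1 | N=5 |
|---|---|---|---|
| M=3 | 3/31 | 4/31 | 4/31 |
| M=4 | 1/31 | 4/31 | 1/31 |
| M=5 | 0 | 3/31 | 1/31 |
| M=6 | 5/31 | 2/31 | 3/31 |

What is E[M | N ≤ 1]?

P(N ≤ 1) = 22/31.
Summing M·P(M=x,N=y) over the conditioning event gives 98/31.
E[M | N ≤ 1] = (98/31) / (22/31) = 49/11.

49/11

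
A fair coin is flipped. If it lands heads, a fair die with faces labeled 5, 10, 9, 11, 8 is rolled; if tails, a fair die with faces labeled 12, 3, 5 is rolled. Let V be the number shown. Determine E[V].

E[V | heads] = (5+10+9+11+8)/5 = 43/5.
E[V | tails] = (12+3+5)/3 = 20/3.
E[V] = (1/2)·(43/5) + (1/2)·(20/3) = 229/30.

229/30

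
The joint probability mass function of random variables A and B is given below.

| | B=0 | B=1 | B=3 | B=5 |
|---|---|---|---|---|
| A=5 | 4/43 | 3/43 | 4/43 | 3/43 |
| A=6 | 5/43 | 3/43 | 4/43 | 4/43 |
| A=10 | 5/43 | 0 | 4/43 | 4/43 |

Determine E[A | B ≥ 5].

P(B ≥ 5) = 11/43.
Summing A·P(A=x,B=y) over the conditioning event gives 79/43.
E[A | B ≥ 5] = (79/43) / (11/43) = 79/11.

79/11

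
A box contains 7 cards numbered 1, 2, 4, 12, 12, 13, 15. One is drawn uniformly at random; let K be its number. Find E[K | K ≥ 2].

29/3

P(K ≥ 2) = 6/7.
Σ over the event: 2·1/7 + 4·1/7 + 12·2/7 + 13·1/7 + 15·1/7 = 58/7.
E[K | K ≥ 2] = (58/7) / (6/7) = 29/3.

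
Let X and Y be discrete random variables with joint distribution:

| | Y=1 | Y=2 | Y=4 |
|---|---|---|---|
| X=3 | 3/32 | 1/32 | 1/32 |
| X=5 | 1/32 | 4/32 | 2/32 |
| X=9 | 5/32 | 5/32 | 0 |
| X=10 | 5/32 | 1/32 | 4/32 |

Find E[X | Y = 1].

109/14

P(Y = 1) = 7/16.
Σ X·P over the event = 3·(3/32) + 5·(1/32) + 9·(5/32) + 10·(5/32) = 109/32.
E[X | Y = 1] = (109/32) / (7/16) = 109/14.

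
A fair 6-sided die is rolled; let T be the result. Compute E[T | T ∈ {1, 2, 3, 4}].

5/2

P(T ∈ {1, 2, 3, 4}) = 2/3.
Σ over the event: 1·1/6 + 2·1/6 + 3·1/6 + 4·1/6 = 5/3.
E[T | T ∈ {1, 2, 3, 4}] = (5/3) / (2/3) = 5/2.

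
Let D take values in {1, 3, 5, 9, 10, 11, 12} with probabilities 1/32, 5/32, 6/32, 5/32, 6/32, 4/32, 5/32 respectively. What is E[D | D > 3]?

239/26

P(D > 3) = 13/16.
Σ over the event: 5·3/16 + 9·5/32 + 10·3/16 + 11·1/8 + 12·5/32 = 239/32.
E[D | D > 3] = (239/32) / (13/16) = 239/26.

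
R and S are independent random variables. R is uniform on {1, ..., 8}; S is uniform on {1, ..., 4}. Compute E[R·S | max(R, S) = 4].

64/7

P(max(R, S) = 4) = 7/32.
Summing RS·P(x,y) over outcomes with max(R, S) = 4 gives 2.
E[R·S | max(R, S) = 4] = (2) / (7/32) = 64/7.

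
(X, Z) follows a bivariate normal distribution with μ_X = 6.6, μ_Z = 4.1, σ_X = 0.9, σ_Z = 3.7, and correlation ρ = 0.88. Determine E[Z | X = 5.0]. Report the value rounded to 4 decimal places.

E[Z | X=x] = μ_Z + ρ(σ_Z/σ_X)(x − μ_X) for jointly normal variables.
E[Z | X=5.0] = 4.1 + (0.88)·(3.7/0.9)·(5.0 − (6.6)) = 4.1 + (3.61778)·(-1.6) = -1.6884.

-1.6884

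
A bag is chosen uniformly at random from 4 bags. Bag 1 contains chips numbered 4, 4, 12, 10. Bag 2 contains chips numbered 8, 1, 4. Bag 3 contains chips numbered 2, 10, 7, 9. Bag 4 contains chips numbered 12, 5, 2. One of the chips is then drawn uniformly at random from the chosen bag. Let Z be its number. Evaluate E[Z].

E[Z | bag 1] = (4+4+12+10)/4 = 15/2.
E[Z | bag 2] = (8+1+4)/3 = 13/3.
E[Z | bag 3] = (2+10+7+9)/4 = 7.
E[Z | bag 4] = (12+5+2)/3 = 19/3.
E[Z] = (1/4)·(15/2) + (1/4)·(13/3) + (1/4)·(7) + (1/4)·(19/3) = 151/24.

151/24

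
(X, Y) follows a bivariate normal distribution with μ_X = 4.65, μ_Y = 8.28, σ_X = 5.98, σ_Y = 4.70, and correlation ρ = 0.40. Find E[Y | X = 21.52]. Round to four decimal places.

13.5836

E[Y | X=x] = μ_Y + ρ(σ_Y/σ_X)(x − μ_X) for jointly normal variables.
E[Y | X=21.52] = 8.28 + (0.40)·(4.70/5.98)·(21.52 − (4.65)) = 8.28 + (0.31438)·(16.87) = 13.5836.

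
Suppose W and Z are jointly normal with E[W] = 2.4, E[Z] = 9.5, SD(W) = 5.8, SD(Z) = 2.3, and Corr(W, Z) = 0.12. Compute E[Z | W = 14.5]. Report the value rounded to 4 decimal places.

E[Z | W=x] = μ_Z + ρ(σ_Z/σ_W)(x − μ_W) for jointly normal variables.
E[Z | W=14.5] = 9.5 + (0.12)·(2.3/5.8)·(14.5 − (2.4)) = 9.5 + (0.047586)·(12.1) = 10.0758.

10.0758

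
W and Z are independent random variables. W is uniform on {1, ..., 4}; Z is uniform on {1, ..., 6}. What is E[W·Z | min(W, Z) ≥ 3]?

63/4

Outcomes with min(W, Z) ≥ 3: (3,3), (3,4), (3,5), (3,6), (4,3), (4,4), (4,5), (4,6), each with probability 1/24.
E[W·Z | min(W, Z) ≥ 3] = (9 + 12 + 15 + 18 + 12 + 16 + 20 + 24) / 8 = 63/4.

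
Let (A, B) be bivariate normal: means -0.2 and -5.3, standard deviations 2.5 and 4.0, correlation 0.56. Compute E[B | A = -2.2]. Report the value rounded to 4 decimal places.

The regression of B on A has slope ρ·σ_B/σ_A and passes through (μ_A, μ_B).
E[B | A=-2.2] = -5.3 + (0.56)·(4.0/2.5)·(-2.2 − (-0.2)) = -5.3 + (0.896)·(-2) = -7.0920.

-7.0920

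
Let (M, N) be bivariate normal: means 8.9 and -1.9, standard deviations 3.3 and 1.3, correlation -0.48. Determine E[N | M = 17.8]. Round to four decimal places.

E[N | M=x] = μ_N + ρ(σ_N/σ_M)(x − μ_M) for jointly normal variables.
E[N | M=17.8] = -1.9 + (-0.48)·(1.3/3.3)·(17.8 − (8.9)) = -1.9 + (-0.18909)·(8.9) = -3.5829.

-3.5829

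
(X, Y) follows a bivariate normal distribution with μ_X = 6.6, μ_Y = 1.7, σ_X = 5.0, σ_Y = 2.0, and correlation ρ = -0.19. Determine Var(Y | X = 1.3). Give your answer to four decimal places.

3.8556

For a bivariate normal, Var(Y | X=x) = σ_Y²(1 − ρ²).
Var(Y | X=1.3) = (2.0)²·(1 − (-0.19)²) = 4·0.9639 = 3.8556.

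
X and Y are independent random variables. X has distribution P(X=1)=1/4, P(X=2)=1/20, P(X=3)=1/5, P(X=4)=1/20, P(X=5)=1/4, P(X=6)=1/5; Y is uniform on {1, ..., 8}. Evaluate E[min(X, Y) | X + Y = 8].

23/10

P(X + Y = 8) = 1/8.
Summing min(X,Y)·P(x,y) over outcomes with X + Y = 8 gives 23/80.
E[min(X, Y) | X + Y = 8] = (23/80) / (1/8) = 23/10.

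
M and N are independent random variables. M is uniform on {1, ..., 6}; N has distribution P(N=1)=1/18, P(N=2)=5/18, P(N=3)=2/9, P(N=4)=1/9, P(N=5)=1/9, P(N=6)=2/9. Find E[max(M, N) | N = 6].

P(N = 6) = 2/9.
Summing max(M,N)·P(x,y) over outcomes with N = 6 gives 4/3.
E[max(M, N) | N = 6] = (4/3) / (2/9) = 6.

6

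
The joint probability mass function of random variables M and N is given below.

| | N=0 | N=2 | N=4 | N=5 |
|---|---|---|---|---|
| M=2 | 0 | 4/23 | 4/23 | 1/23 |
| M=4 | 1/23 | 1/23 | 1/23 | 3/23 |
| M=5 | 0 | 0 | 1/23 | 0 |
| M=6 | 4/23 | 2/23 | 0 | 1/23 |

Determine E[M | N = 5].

4

P(N = 5) = 5/23.
Σ M·P over the event = 2·(1/23) + 4·(3/23) + 6·(1/23) = 20/23.
E[M | N = 5] = (20/23) / (5/23) = 4.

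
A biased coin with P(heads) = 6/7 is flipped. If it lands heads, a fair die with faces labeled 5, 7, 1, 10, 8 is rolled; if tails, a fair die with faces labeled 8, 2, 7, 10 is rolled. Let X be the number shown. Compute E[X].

E[X | heads] = (5+7+1+10+8)/5 = 31/5.
E[X | tails] = (8+2+7+10)/4 = 27/4.
E[X] = (6/7)·(31/5) + (1/7)·(27/4) = 879/140.

879/140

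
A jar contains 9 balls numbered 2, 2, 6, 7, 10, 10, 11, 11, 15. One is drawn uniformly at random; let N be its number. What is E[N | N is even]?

P(N is even) = 5/9.
Σ over the event: 2·2/9 + 6·1/9 + 10·2/9 = 10/3.
E[N | N is even] = (10/3) / (5/9) = 6.

6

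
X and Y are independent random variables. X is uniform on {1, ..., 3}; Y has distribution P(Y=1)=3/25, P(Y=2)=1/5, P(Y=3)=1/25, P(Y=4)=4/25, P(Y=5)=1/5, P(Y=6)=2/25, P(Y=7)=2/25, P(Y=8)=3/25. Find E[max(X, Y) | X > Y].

30/11

P(X > Y) = 11/75.
Summing max(X,Y)·P(x,y) over outcomes with X > Y gives 2/5.
E[max(X, Y) | X > Y] = (2/5) / (11/75) = 30/11.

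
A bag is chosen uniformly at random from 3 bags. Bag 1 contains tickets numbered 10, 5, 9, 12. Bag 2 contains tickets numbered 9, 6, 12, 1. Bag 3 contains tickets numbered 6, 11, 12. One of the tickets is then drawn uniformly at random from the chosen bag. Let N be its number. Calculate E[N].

E[N | bag 1] = (10+5+9+12)/4 = 9.
E[N | bag 2] = (9+6+12+1)/4 = 7.
E[N | bag 3] = (6+11+12)/3 = 29/3.
E[N] = (1/3)·(9) + (1/3)·(7) + (1/3)·(29/3) = 77/9.

77/9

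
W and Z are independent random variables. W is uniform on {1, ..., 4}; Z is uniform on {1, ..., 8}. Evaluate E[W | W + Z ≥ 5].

35/13

P(W + Z ≥ 5) = 13/16.
Summing W·P(x,y) over outcomes with W + Z ≥ 5 gives 35/16.
E[W | W + Z ≥ 5] = (35/16) / (13/16) = 35/13.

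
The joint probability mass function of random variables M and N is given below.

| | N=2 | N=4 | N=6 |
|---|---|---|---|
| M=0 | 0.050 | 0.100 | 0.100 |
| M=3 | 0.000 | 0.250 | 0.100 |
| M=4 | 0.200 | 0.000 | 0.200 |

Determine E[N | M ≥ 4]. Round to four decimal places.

P(M ≥ 4) = 0.400.
Σ N·P over the event = 2·(0.200) + 6·(0.200) = 1.600.
E[N | M ≥ 4] = (1.600) / (0.400) = 4.0000.

4.0000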